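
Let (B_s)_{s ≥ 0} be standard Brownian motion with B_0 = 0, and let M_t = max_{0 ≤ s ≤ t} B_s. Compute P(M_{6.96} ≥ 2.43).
P(M_{6.96} ≥ 2.43) = 2·P(B_{6.96} ≥ 2.43) = 2(1 − Φ(2.43/√6.96)) ≈ 0.3570

By the reflection principle for Brownian motion, P(M_t ≥ a) = 2 · P(B_t ≥ a) for a ≥ 0. Since B_t ~ N(0, t), P(B_t ≥ 2.43) = 1 − Φ(2.43/√t) = 1 − Φ(2.43/√6.96) = 1 − Φ(0.9211). So
  P(M_{6.96} ≥ 2.43) = 2(1 − Φ(0.9211)) ≈ 0.3570.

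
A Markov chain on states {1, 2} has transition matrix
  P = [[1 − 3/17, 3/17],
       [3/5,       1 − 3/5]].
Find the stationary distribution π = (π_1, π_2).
π_1 = 17/22, π_2 = 5/22

Solve πP = π with π_1 + π_2 = 1. From πP = π: π_1 · (1 − 3/17) + π_2 · 3/5 = π_1 ⇒ π_2 · 3/5 = π_1 · 3/17 ⇒ π_2/π_1 = (3/17)/(3/5) = 5/17. Together with π_1 + π_2 = 1:
  π_1 = (3/5)/(3/17 + 3/5) = (3/5)/(66/85) = 17/22,
  π_2 = (3/17)/(3/17 + 3/5) = (3/17)/(66/85) = 5/22.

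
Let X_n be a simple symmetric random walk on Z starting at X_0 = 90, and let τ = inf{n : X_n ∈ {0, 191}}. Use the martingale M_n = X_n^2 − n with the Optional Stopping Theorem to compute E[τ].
E[τ] = 9090

M_n = X_n^2 − n is a martingale (since E[X_{n+1}^2 | F_n] = X_n^2 + 1). By OST (τ has finite mean in a bounded region), E[M_τ] = E[M_0] = X_0^2 − 0 = 90^2 = 8100. Also E[M_τ] = E[X_τ^2] − E[τ]. The walk exits at 0 or 191, with P(hit 191 first) = 90/191, so E[X_τ^2] = 191^2 · 90/191 + 0 = 17190. Thus E[τ] = E[X_τ^2] − E[M_τ] = 17190 − 8100 = 9090 = 90(191 − 90) = 9090.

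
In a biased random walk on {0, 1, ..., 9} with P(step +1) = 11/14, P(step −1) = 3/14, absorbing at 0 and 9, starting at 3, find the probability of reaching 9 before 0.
P(hit 9 before 0) = (1 − (3/11)^3) / (1 − (3/11)^9) = 1771561/1808227

Let u_k denote P(reach 9 before 0 | start at k). Boundary: u_0 = 0, u_9 = 1. Recurrence: u_k = 11/14·u_{k+1} + 3/14·u_{k-1} for 1 ≤ k ≤ 8. Try u_k = A + B·r^k with r = q/p = (3/14)/(11/14) = 3/11. Substitution satisfies the recurrence; boundary conditions give:
  u_k = (1 − r^k) / (1 − r^N) = (1 − (3/11)^3) / (1 − (3/11)^9) = 1771561/1808227.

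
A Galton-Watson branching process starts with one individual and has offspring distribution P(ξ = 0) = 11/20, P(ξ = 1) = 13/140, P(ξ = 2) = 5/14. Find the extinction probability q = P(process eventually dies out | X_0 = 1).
q = 1

Mean offspring μ = 0·11/20 + 1·13/140 + 2·5/14 = 113/140 ≤ 1. For μ ≤ 1 with offspring not concentrated at 1, the Galton-Watson process goes extinct almost surely, so q = 1.
(Algebraic check: The pgf is f(s) = 11/20 + 13/140·s + 5/14·s². The extinction probability q is the smallest fixed point of f in [0, 1]. Setting s = f(s):
  5/14·s² + (13/140 − 1)·s + 11/20 = 0
  5/14·s² − (11/20 + 5/14)·s + 11/20 = 0
which factors as (s − 1)·(5/14·s − 11/20) = 0, giving roots s = 1 and s = (11/20)/(5/14) = 77/50. Since 77/50 ≥ 1, the smallest root in [0, 1] is s = 1.)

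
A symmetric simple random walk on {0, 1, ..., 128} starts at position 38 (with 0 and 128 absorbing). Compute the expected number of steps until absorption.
E[τ | X_0 = 38] = 3420

Let v_k = E[τ | X_0 = k]. Boundary: v_0 = v_128 = 0. Recurrence: v_k = 1 + (v_{k-1} + v_{k+1})/2 for 1 ≤ k ≤ 127. The particular solution to v_k − (v_{k-1} + v_{k+1})/2 = 1 is v_k = −k^2. Adding homogeneous solution A + B k and matching boundaries gives v_k = k (128 − k). Substituting k = 38: v_38 = 38 · 90 = 3420.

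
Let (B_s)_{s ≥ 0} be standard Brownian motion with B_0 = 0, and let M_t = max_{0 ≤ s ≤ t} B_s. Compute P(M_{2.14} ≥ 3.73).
P(M_{2.14} ≥ 3.73) = 2·P(B_{2.14} ≥ 3.73) = 2(1 − Φ(3.73/√2.14)) ≈ 0.0108

By the reflection principle for Brownian motion, P(M_t ≥ a) = 2 · P(B_t ≥ a) for a ≥ 0. Since B_t ~ N(0, t), P(B_t ≥ 3.73) = 1 − Φ(3.73/√t) = 1 − Φ(3.73/√2.14) = 1 − Φ(2.5498). So
  P(M_{2.14} ≥ 3.73) = 2(1 − Φ(2.5498)) ≈ 0.0108.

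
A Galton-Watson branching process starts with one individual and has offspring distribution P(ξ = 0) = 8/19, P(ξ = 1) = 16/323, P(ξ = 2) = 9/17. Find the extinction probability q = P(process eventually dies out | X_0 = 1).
q = 136/171

The pgf is f(s) = 8/19 + 16/323·s + 9/17·s². The extinction probability q is the smallest fixed point of f in [0, 1]. Setting s = f(s):
  9/17·s² + (16/323 − 1)·s + 8/19 = 0
  9/17·s² − (8/19 + 9/17)·s + 8/19 = 0
which factors as (s − 1)·(9/17·s − 8/19) = 0, giving roots s = 1 and s = (8/19)/(9/17) = 136/171.
Mean offspring μ = 16/323 + 2·9/17 = 358/323 > 1 (supercritical), so q < 1. The extinction probability is the smaller root: q = (8/19)/(9/17) = 136/171.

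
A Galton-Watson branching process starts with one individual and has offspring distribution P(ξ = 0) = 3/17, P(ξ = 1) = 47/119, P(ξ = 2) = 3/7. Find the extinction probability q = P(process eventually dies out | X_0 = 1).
q = 7/17

The pgf is f(s) = 3/17 + 47/119·s + 3/7·s². The extinction probability q is the smallest fixed point of f in [0, 1]. Setting s = f(s):
  3/7·s² + (47/119 − 1)·s + 3/17 = 0
  3/7·s² − (3/17 + 3/7)·s + 3/17 = 0
which factors as (s − 1)·(3/7·s − 3/17) = 0, giving roots s = 1 and s = (3/17)/(3/7) = 7/17.
Mean offspring μ = 47/119 + 2·3/7 = 149/119 > 1 (supercritical), so q < 1. The extinction probability is the smaller root: q = (3/17)/(3/7) = 7/17.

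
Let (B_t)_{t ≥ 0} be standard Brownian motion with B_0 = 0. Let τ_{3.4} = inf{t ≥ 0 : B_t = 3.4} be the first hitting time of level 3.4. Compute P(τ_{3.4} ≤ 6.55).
P(τ_{3.4} ≤ 6.55) = 2(1 − Φ(3.4/√6.55)) = 2(1 − Φ(1.3285)) ≈ 0.1840

By the reflection principle for standard BM, P(τ_b ≤ t) = 2 · P(B_t ≥ b). Since B_t ~ N(0, t), P(B_t ≥ 3.4) = 1 − Φ(3.4/√t) = 1 − Φ(3.4/√6.55) = 1 − Φ(1.3285) ≈ 0.09201. Doubling: P(τ_{3.4} ≤ 6.55) ≈ 2 · 0.09201 = 0.18402 ≈ 0.1840.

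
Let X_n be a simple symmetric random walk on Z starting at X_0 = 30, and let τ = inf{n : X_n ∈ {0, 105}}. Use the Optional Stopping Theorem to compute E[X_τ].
E[X_τ] = 30

X_n is a martingale and τ is a bounded-mean stopping time (indeed τ is finite a.s. with bounded expectation since the walk is in a bounded region). By the OST, E[X_τ] = E[X_0] = 30. Equivalently: E[X_τ] = 105 · P(hit 105 first) + 0 · P(hit 0 first) = 105 · (30/105) = 30.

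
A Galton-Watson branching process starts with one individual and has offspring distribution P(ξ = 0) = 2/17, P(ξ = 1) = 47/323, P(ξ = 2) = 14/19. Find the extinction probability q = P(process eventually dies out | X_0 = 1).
q = 19/119

The pgf is f(s) = 2/17 + 47/323·s + 14/19·s². The extinction probability q is the smallest fixed point of f in [0, 1]. Setting s = f(s):
  14/19·s² + (47/323 − 1)·s + 2/17 = 0
  14/19·s² − (2/17 + 14/19)·s + 2/17 = 0
which factors as (s − 1)·(14/19·s − 2/17) = 0, giving roots s = 1 and s = (2/17)/(14/19) = 19/119.
Mean offspring μ = 47/323 + 2·14/19 = 523/323 > 1 (supercritical), so q < 1. The extinction probability is the smaller root: q = (2/17)/(14/19) = 19/119.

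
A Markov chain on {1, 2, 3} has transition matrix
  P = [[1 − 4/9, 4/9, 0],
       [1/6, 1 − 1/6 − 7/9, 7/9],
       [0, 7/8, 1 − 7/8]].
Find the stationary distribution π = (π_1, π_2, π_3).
π = (27/163, 72/163, 64/163)

This is a birth-death chain on three states, which satisfies detailed balance: π_1 · P_{12} = π_2 · P_{21} and π_2 · P_{23} = π_3 · P_{32}.
From π_1 · 4/9 = π_2 · 1/6: π_2/π_1 = (4/9)/(1/6) = 8/3.
From π_2 · 7/9 = π_3 · 7/8: π_3/π_2 = (7/9)/(7/8) = 8/9.
Take π_1 proportional to 1; then unnormalized π = (1, 8/3, 64/27). Normalize by dividing by the sum 163/27:
  π = (27/163, 72/163, 64/163).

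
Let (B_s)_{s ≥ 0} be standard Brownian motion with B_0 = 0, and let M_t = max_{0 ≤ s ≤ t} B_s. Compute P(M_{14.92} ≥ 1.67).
P(M_{14.92} ≥ 1.67) = 2·P(B_{14.92} ≥ 1.67) = 2(1 − Φ(1.67/√14.92)) ≈ 0.6655

By the reflection principle for Brownian motion, P(M_t ≥ a) = 2 · P(B_t ≥ a) for a ≥ 0. Since B_t ~ N(0, t), P(B_t ≥ 1.67) = 1 − Φ(1.67/√t) = 1 − Φ(1.67/√14.92) = 1 − Φ(0.4323). So
  P(M_{14.92} ≥ 1.67) = 2(1 − Φ(0.4323)) ≈ 0.6655.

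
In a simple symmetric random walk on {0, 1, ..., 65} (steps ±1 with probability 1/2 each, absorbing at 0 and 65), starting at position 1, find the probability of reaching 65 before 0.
P(hit 65 before 0) = 1/65

Let u_k = P(hit 65 before 0 | start at k). Then u_0 = 0, u_65 = 1, and u_k = u_{k-1}/2 + u_{k+1}/2 for 1 ≤ k ≤ 64. This harmonic recurrence is solved by u_k = k/65, giving u_1 = 1/65.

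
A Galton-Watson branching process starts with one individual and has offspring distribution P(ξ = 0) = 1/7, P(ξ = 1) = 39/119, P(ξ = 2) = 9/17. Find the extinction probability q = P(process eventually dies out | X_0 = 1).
q = 17/63

The pgf is f(s) = 1/7 + 39/119·s + 9/17·s². The extinction probability q is the smallest fixed point of f in [0, 1]. Setting s = f(s):
  9/17·s² + (39/119 − 1)·s + 1/7 = 0
  9/17·s² − (1/7 + 9/17)·s + 1/7 = 0
which factors as (s − 1)·(9/17·s − 1/7) = 0, giving roots s = 1 and s = (1/7)/(9/17) = 17/63.
Mean offspring μ = 39/119 + 2·9/17 = 165/119 > 1 (supercritical), so q < 1. The extinction probability is the smaller root: q = (1/7)/(9/17) = 17/63.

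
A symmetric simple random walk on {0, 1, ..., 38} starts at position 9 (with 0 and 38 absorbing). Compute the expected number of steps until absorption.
E[τ | X_0 = 9] = 261

Let v_k = E[τ | X_0 = k]. Boundary: v_0 = v_38 = 0. Recurrence: v_k = 1 + (v_{k-1} + v_{k+1})/2 for 1 ≤ k ≤ 37. The particular solution to v_k − (v_{k-1} + v_{k+1})/2 = 1 is v_k = −k^2. Adding homogeneous solution A + B k and matching boundaries gives v_k = k (38 − k). Substituting k = 9: v_9 = 9 · 29 = 261.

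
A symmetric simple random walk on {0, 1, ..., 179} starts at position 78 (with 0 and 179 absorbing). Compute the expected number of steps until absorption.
E[τ | X_0 = 78] = 7878

Let v_k = E[τ | X_0 = k]. Boundary: v_0 = v_179 = 0. Recurrence: v_k = 1 + (v_{k-1} + v_{k+1})/2 for 1 ≤ k ≤ 178. The particular solution to v_k − (v_{k-1} + v_{k+1})/2 = 1 is v_k = −k^2. Adding homogeneous solution A + B k and matching boundaries gives v_k = k (179 − k). Substituting k = 78: v_78 = 78 · 101 = 7878.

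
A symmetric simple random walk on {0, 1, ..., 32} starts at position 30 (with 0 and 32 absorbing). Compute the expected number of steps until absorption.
E[τ | X_0 = 30] = 60

Let v_k = E[τ | X_0 = k]. Boundary: v_0 = v_32 = 0. Recurrence: v_k = 1 + (v_{k-1} + v_{k+1})/2 for 1 ≤ k ≤ 31. The particular solution to v_k − (v_{k-1} + v_{k+1})/2 = 1 is v_k = −k^2. Adding homogeneous solution A + B k and matching boundaries gives v_k = k (32 − k). Substituting k = 30: v_30 = 30 · 2 = 60.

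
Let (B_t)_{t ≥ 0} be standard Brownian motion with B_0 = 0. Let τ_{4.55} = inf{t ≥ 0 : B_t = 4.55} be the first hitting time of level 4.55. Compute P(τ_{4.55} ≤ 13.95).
P(τ_{4.55} ≤ 13.95) = 2(1 − Φ(4.55/√13.95)) = 2(1 − Φ(1.2182)) ≈ 0.2231

By the reflection principle for standard BM, P(τ_b ≤ t) = 2 · P(B_t ≥ b). Since B_t ~ N(0, t), P(B_t ≥ 4.55) = 1 − Φ(4.55/√t) = 1 − Φ(4.55/√13.95) = 1 − Φ(1.2182) ≈ 0.11157. Doubling: P(τ_{4.55} ≤ 13.95) ≈ 2 · 0.11157 = 0.22314 ≈ 0.2231.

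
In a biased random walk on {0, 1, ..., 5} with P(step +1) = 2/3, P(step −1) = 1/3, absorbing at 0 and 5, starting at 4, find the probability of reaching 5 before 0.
P(hit 5 before 0) = (1 − (1/2)^4) / (1 − (1/2)^5) = 30/31

Let u_k denote P(reach 5 before 0 | start at k). Boundary: u_0 = 0, u_5 = 1. Recurrence: u_k = 2/3·u_{k+1} + 1/3·u_{k-1} for 1 ≤ k ≤ 4. Try u_k = A + B·r^k with r = q/p = (1/3)/(2/3) = 1/2. Substitution satisfies the recurrence; boundary conditions give:
  u_k = (1 − r^k) / (1 − r^N) = (1 − (1/2)^4) / (1 − (1/2)^5) = 30/31.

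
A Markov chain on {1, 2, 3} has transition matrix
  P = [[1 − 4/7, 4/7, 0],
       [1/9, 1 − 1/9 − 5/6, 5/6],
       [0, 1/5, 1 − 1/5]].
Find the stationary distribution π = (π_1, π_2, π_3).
π = (7/193, 36/193, 150/193)

This is a birth-death chain on three states, which satisfies detailed balance: π_1 · P_{12} = π_2 · P_{21} and π_2 · P_{23} = π_3 · P_{32}.
From π_1 · 4/7 = π_2 · 1/9: π_2/π_1 = (4/7)/(1/9) = 36/7.
From π_2 · 5/6 = π_3 · 1/5: π_3/π_2 = (5/6)/(1/5) = 25/6.
Take π_1 proportional to 1; then unnormalized π = (1, 36/7, 150/7). Normalize by dividing by the sum 193/7:
  π = (7/193, 36/193, 150/193).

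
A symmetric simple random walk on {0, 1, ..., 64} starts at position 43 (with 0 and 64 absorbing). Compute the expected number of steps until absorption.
E[τ | X_0 = 43] = 903

Let v_k = E[τ | X_0 = k]. Boundary: v_0 = v_64 = 0. Recurrence: v_k = 1 + (v_{k-1} + v_{k+1})/2 for 1 ≤ k ≤ 63. The particular solution to v_k − (v_{k-1} + v_{k+1})/2 = 1 is v_k = −k^2. Adding homogeneous solution A + B k and matching boundaries gives v_k = k (64 − k). Substituting k = 43: v_43 = 43 · 21 = 903.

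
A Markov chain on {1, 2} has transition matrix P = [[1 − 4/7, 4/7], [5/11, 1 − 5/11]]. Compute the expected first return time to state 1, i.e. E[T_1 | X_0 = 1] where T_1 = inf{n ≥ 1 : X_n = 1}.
E[T_1 | X_0 = 1] = 1/π_1 = 79/35

For an irreducible recurrent Markov chain with stationary distribution π, E[T_i | X_0 = i] = 1/π_i (Kac's formula). Here π_1 = (5/11)/(4/7 + 5/11) = (5/11)/(79/77) = 35/79, so E[T_1 | X_0 = 1] = 1/π_1 = (4/7 + 5/11)/(5/11) = (79/77)/(5/11) = 79/35.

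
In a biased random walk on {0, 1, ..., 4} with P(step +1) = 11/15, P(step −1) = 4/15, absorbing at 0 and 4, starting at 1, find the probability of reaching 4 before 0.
P(hit 4 before 0) = (1 − (4/11)^1) / (1 − (4/11)^4) = 1331/2055

Let u_k denote P(reach 4 before 0 | start at k). Boundary: u_0 = 0, u_4 = 1. Recurrence: u_k = 11/15·u_{k+1} + 4/15·u_{k-1} for 1 ≤ k ≤ 3. Try u_k = A + B·r^k with r = q/p = (4/15)/(11/15) = 4/11. Substitution satisfies the recurrence; boundary conditions give:
  u_k = (1 − r^k) / (1 − r^N) = (1 − (4/11)^1) / (1 − (4/11)^4) = 1331/2055.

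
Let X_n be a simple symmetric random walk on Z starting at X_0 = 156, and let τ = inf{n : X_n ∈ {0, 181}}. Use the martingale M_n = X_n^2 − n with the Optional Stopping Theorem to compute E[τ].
E[τ] = 3900

M_n = X_n^2 − n is a martingale (since E[X_{n+1}^2 | F_n] = X_n^2 + 1). By OST (τ has finite mean in a bounded region), E[M_τ] = E[M_0] = X_0^2 − 0 = 156^2 = 24336. Also E[M_τ] = E[X_τ^2] − E[τ]. The walk exits at 0 or 181, with P(hit 181 first) = 156/181, so E[X_τ^2] = 181^2 · 156/181 + 0 = 28236. Thus E[τ] = E[X_τ^2] − E[M_τ] = 28236 − 24336 = 3900 = 156(181 − 156) = 3900.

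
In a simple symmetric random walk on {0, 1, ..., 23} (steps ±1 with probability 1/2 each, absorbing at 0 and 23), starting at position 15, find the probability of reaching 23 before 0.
P(hit 23 before 0) = 15/23

Let u_k = P(hit 23 before 0 | start at k). Then u_0 = 0, u_23 = 1, and u_k = u_{k-1}/2 + u_{k+1}/2 for 1 ≤ k ≤ 22. This harmonic recurrence is solved by u_k = k/23, giving u_15 = 15/23.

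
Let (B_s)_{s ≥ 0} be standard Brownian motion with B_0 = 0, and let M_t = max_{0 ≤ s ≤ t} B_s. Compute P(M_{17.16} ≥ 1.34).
P(M_{17.16} ≥ 1.34) = 2·P(B_{17.16} ≥ 1.34) = 2(1 − Φ(1.34/√17.16)) ≈ 0.7463

By the reflection principle for Brownian motion, P(M_t ≥ a) = 2 · P(B_t ≥ a) for a ≥ 0. Since B_t ~ N(0, t), P(B_t ≥ 1.34) = 1 − Φ(1.34/√t) = 1 − Φ(1.34/√17.16) = 1 − Φ(0.3235). So
  P(M_{17.16} ≥ 1.34) = 2(1 − Φ(0.3235)) ≈ 0.7463.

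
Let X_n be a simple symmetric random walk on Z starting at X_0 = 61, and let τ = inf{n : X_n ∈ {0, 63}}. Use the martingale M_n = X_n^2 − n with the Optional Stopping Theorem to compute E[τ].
E[τ] = 122

M_n = X_n^2 − n is a martingale (since E[X_{n+1}^2 | F_n] = X_n^2 + 1). By OST (τ has finite mean in a bounded region), E[M_τ] = E[M_0] = X_0^2 − 0 = 61^2 = 3721. Also E[M_τ] = E[X_τ^2] − E[τ]. The walk exits at 0 or 63, with P(hit 63 first) = 61/63, so E[X_τ^2] = 63^2 · 61/63 + 0 = 3843. Thus E[τ] = E[X_τ^2] − E[M_τ] = 3843 − 3721 = 122 = 61(63 − 61) = 122.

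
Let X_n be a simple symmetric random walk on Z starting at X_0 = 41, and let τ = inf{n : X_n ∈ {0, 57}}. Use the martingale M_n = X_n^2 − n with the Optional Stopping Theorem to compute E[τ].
E[τ] = 656

M_n = X_n^2 − n is a martingale (since E[X_{n+1}^2 | F_n] = X_n^2 + 1). By OST (τ has finite mean in a bounded region), E[M_τ] = E[M_0] = X_0^2 − 0 = 41^2 = 1681. Also E[M_τ] = E[X_τ^2] − E[τ]. The walk exits at 0 or 57, with P(hit 57 first) = 41/57, so E[X_τ^2] = 57^2 · 41/57 + 0 = 2337. Thus E[τ] = E[X_τ^2] − E[M_τ] = 2337 − 1681 = 656 = 41(57 − 41) = 656.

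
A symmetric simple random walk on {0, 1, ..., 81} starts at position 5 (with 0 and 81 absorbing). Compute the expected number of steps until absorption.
E[τ | X_0 = 5] = 380

Let v_k = E[τ | X_0 = k]. Boundary: v_0 = v_81 = 0. Recurrence: v_k = 1 + (v_{k-1} + v_{k+1})/2 for 1 ≤ k ≤ 80. The particular solution to v_k − (v_{k-1} + v_{k+1})/2 = 1 is v_k = −k^2. Adding homogeneous solution A + B k and matching boundaries gives v_k = k (81 − k). Substituting k = 5: v_5 = 5 · 76 = 380.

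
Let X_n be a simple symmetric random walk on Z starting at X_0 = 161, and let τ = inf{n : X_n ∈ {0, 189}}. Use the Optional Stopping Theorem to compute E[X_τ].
E[X_τ] = 161

X_n is a martingale and τ is a bounded-mean stopping time (indeed τ is finite a.s. with bounded expectation since the walk is in a bounded region). By the OST, E[X_τ] = E[X_0] = 161. Equivalently: E[X_τ] = 189 · P(hit 189 first) + 0 · P(hit 0 first) = 189 · (161/189) = 161.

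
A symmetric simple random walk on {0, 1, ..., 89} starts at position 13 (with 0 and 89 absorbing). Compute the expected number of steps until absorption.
E[τ | X_0 = 13] = 988

Let v_k = E[τ | X_0 = k]. Boundary: v_0 = v_89 = 0. Recurrence: v_k = 1 + (v_{k-1} + v_{k+1})/2 for 1 ≤ k ≤ 88. The particular solution to v_k − (v_{k-1} + v_{k+1})/2 = 1 is v_k = −k^2. Adding homogeneous solution A + B k and matching boundaries gives v_k = k (89 − k). Substituting k = 13: v_13 = 13 · 76 = 988.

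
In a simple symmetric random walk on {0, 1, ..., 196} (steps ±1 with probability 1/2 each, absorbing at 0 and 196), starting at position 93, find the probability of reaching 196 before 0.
P(hit 196 before 0) = 93/196

Let u_k = P(hit 196 before 0 | start at k). Then u_0 = 0, u_196 = 1, and u_k = u_{k-1}/2 + u_{k+1}/2 for 1 ≤ k ≤ 195. This harmonic recurrence is solved by u_k = k/196, giving u_93 = 93/196.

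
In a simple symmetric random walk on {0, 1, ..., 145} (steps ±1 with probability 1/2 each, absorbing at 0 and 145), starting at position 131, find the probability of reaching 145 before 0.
P(hit 145 before 0) = 131/145

Let u_k = P(hit 145 before 0 | start at k). Then u_0 = 0, u_145 = 1, and u_k = u_{k-1}/2 + u_{k+1}/2 for 1 ≤ k ≤ 144. This harmonic recurrence is solved by u_k = k/145, giving u_131 = 131/145.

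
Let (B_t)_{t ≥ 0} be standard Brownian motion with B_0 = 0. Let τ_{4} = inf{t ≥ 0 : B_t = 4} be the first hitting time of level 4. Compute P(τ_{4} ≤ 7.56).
P(τ_{4} ≤ 7.56) = 2(1 − Φ(4/√7.56)) = 2(1 − Φ(1.4548)) ≈ 0.1457

By the reflection principle for standard BM, P(τ_b ≤ t) = 2 · P(B_t ≥ b). Since B_t ~ N(0, t), P(B_t ≥ 4) = 1 − Φ(4/√t) = 1 − Φ(4/√7.56) = 1 − Φ(1.4548) ≈ 0.07286. Doubling: P(τ_{4} ≤ 7.56) ≈ 2 · 0.07286 = 0.14572 ≈ 0.1457.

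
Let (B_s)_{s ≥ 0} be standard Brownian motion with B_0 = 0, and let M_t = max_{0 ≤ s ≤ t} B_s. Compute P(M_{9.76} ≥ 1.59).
P(M_{9.76} ≥ 1.59) = 2·P(B_{9.76} ≥ 1.59) = 2(1 − Φ(1.59/√9.76)) ≈ 0.6108

By the reflection principle for Brownian motion, P(M_t ≥ a) = 2 · P(B_t ≥ a) for a ≥ 0. Since B_t ~ N(0, t), P(B_t ≥ 1.59) = 1 − Φ(1.59/√t) = 1 − Φ(1.59/√9.76) = 1 − Φ(0.5089). So
  P(M_{9.76} ≥ 1.59) = 2(1 − Φ(0.5089)) ≈ 0.6108.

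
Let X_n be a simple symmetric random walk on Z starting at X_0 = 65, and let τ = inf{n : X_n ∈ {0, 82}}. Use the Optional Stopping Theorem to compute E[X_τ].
E[X_τ] = 65

X_n is a martingale and τ is a bounded-mean stopping time (indeed τ is finite a.s. with bounded expectation since the walk is in a bounded region). By the OST, E[X_τ] = E[X_0] = 65. Equivalently: E[X_τ] = 82 · P(hit 82 first) + 0 · P(hit 0 first) = 82 · (65/82) = 65.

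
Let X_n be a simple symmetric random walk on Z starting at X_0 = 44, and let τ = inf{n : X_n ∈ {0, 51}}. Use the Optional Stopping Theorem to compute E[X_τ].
E[X_τ] = 44

X_n is a martingale and τ is a bounded-mean stopping time (indeed τ is finite a.s. with bounded expectation since the walk is in a bounded region). By the OST, E[X_τ] = E[X_0] = 44. Equivalently: E[X_τ] = 51 · P(hit 51 first) + 0 · P(hit 0 first) = 51 · (44/51) = 44.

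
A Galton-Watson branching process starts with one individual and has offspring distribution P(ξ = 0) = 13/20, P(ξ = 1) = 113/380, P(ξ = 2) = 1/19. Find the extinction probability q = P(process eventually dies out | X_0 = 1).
q = 1

Mean offspring μ = 0·13/20 + 1·113/380 + 2·1/19 = 153/380 ≤ 1. For μ ≤ 1 with offspring not concentrated at 1, the Galton-Watson process goes extinct almost surely, so q = 1.
(Algebraic check: The pgf is f(s) = 13/20 + 113/380·s + 1/19·s². The extinction probability q is the smallest fixed point of f in [0, 1]. Setting s = f(s):
  1/19·s² + (113/380 − 1)·s + 13/20 = 0
  1/19·s² − (13/20 + 1/19)·s + 13/20 = 0
which factors as (s − 1)·(1/19·s − 13/20) = 0, giving roots s = 1 and s = (13/20)/(1/19) = 247/20. Since 247/20 ≥ 1, the smallest root in [0, 1] is s = 1.)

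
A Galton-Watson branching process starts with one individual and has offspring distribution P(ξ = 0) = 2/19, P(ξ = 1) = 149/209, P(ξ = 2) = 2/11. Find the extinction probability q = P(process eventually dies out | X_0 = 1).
q = 11/19

The pgf is f(s) = 2/19 + 149/209·s + 2/11·s². The extinction probability q is the smallest fixed point of f in [0, 1]. Setting s = f(s):
  2/11·s² + (149/209 − 1)·s + 2/19 = 0
  2/11·s² − (2/19 + 2/11)·s + 2/19 = 0
which factors as (s − 1)·(2/11·s − 2/19) = 0, giving roots s = 1 and s = (2/19)/(2/11) = 11/19.
Mean offspring μ = 149/209 + 2·2/11 = 225/209 > 1 (supercritical), so q < 1. The extinction probability is the smaller root: q = (2/19)/(2/11) = 11/19.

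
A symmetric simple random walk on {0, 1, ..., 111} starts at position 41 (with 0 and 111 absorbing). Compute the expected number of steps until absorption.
E[τ | X_0 = 41] = 2870

Let v_k = E[τ | X_0 = k]. Boundary: v_0 = v_111 = 0. Recurrence: v_k = 1 + (v_{k-1} + v_{k+1})/2 for 1 ≤ k ≤ 110. The particular solution to v_k − (v_{k-1} + v_{k+1})/2 = 1 is v_k = −k^2. Adding homogeneous solution A + B k and matching boundaries gives v_k = k (111 − k). Substituting k = 41: v_41 = 41 · 70 = 2870.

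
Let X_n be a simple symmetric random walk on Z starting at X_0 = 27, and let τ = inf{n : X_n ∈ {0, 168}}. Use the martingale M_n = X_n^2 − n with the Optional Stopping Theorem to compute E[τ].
E[τ] = 3807

M_n = X_n^2 − n is a martingale (since E[X_{n+1}^2 | F_n] = X_n^2 + 1). By OST (τ has finite mean in a bounded region), E[M_τ] = E[M_0] = X_0^2 − 0 = 27^2 = 729. Also E[M_τ] = E[X_τ^2] − E[τ]. The walk exits at 0 or 168, with P(hit 168 first) = 27/168, so E[X_τ^2] = 168^2 · 27/168 + 0 = 4536. Thus E[τ] = E[X_τ^2] − E[M_τ] = 4536 − 729 = 3807 = 27(168 − 27) = 3807.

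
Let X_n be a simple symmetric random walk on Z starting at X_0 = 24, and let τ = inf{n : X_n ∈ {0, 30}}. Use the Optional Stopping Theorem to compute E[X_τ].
E[X_τ] = 24

X_n is a martingale and τ is a bounded-mean stopping time (indeed τ is finite a.s. with bounded expectation since the walk is in a bounded region). By the OST, E[X_τ] = E[X_0] = 24. Equivalently: E[X_τ] = 30 · P(hit 30 first) + 0 · P(hit 0 first) = 30 · (24/30) = 24.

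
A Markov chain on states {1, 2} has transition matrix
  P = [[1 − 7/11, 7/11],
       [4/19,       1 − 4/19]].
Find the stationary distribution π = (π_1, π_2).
π_1 = 44/177, π_2 = 133/177

Solve πP = π with π_1 + π_2 = 1. From πP = π: π_1 · (1 − 7/11) + π_2 · 4/19 = π_1 ⇒ π_2 · 4/19 = π_1 · 7/11 ⇒ π_2/π_1 = (7/11)/(4/19) = 133/44. Together with π_1 + π_2 = 1:
  π_1 = (4/19)/(7/11 + 4/19) = (4/19)/(177/209) = 44/177,
  π_2 = (7/11)/(7/11 + 4/19) = (7/11)/(177/209) = 133/177.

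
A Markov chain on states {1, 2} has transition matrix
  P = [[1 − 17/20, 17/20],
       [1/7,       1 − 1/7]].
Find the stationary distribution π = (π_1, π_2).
π_1 = 20/139, π_2 = 119/139

Solve πP = π with π_1 + π_2 = 1. From πP = π: π_1 · (1 − 17/20) + π_2 · 1/7 = π_1 ⇒ π_2 · 1/7 = π_1 · 17/20 ⇒ π_2/π_1 = (17/20)/(1/7) = 119/20. Together with π_1 + π_2 = 1:
  π_1 = (1/7)/(17/20 + 1/7) = (1/7)/(139/140) = 20/139,
  π_2 = (17/20)/(17/20 + 1/7) = (17/20)/(139/140) = 119/139.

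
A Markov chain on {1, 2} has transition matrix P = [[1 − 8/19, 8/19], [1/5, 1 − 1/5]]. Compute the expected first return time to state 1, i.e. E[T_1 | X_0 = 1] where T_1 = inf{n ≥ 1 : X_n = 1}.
E[T_1 | X_0 = 1] = 1/π_1 = 59/19

For an irreducible recurrent Markov chain with stationary distribution π, E[T_i | X_0 = i] = 1/π_i (Kac's formula). Here π_1 = (1/5)/(8/19 + 1/5) = (1/5)/(59/95) = 19/59, so E[T_1 | X_0 = 1] = 1/π_1 = (8/19 + 1/5)/(1/5) = (59/95)/(1/5) = 59/19.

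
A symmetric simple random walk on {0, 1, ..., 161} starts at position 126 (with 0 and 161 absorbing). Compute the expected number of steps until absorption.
E[τ | X_0 = 126] = 4410

Let v_k = E[τ | X_0 = k]. Boundary: v_0 = v_161 = 0. Recurrence: v_k = 1 + (v_{k-1} + v_{k+1})/2 for 1 ≤ k ≤ 160. The particular solution to v_k − (v_{k-1} + v_{k+1})/2 = 1 is v_k = −k^2. Adding homogeneous solution A + B k and matching boundaries gives v_k = k (161 − k). Substituting k = 126: v_126 = 126 · 35 = 4410.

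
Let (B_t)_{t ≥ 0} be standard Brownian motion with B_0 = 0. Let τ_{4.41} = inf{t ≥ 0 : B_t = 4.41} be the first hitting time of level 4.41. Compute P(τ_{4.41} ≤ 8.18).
P(τ_{4.41} ≤ 8.18) = 2(1 − Φ(4.41/√8.18)) = 2(1 − Φ(1.5419)) ≈ 0.1231

By the reflection principle for standard BM, P(τ_b ≤ t) = 2 · P(B_t ≥ b). Since B_t ~ N(0, t), P(B_t ≥ 4.41) = 1 − Φ(4.41/√t) = 1 − Φ(4.41/√8.18) = 1 − Φ(1.5419) ≈ 0.06155. Doubling: P(τ_{4.41} ≤ 8.18) ≈ 2 · 0.06155 = 0.12310 ≈ 0.1231.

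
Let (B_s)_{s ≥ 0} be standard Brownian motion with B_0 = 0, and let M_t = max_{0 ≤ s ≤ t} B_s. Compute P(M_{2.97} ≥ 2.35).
P(M_{2.97} ≥ 2.35) = 2·P(B_{2.97} ≥ 2.35) = 2(1 − Φ(2.35/√2.97)) ≈ 0.1727

By the reflection principle for Brownian motion, P(M_t ≥ a) = 2 · P(B_t ≥ a) for a ≥ 0. Since B_t ~ N(0, t), P(B_t ≥ 2.35) = 1 − Φ(2.35/√t) = 1 − Φ(2.35/√2.97) = 1 − Φ(1.3636). So
  P(M_{2.97} ≥ 2.35) = 2(1 − Φ(1.3636)) ≈ 0.1727.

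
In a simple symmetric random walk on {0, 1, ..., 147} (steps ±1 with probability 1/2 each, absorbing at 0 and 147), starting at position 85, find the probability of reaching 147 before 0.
P(hit 147 before 0) = 85/147

Let u_k = P(hit 147 before 0 | start at k). Then u_0 = 0, u_147 = 1, and u_k = u_{k-1}/2 + u_{k+1}/2 for 1 ≤ k ≤ 146. This harmonic recurrence is solved by u_k = k/147, giving u_85 = 85/147.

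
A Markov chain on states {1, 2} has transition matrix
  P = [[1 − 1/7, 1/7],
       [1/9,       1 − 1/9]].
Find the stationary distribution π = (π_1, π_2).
π_1 = 7/16, π_2 = 9/16

Solve πP = π with π_1 + π_2 = 1. From πP = π: π_1 · (1 − 1/7) + π_2 · 1/9 = π_1 ⇒ π_2 · 1/9 = π_1 · 1/7 ⇒ π_2/π_1 = (1/7)/(1/9) = 9/7. Together with π_1 + π_2 = 1:
  π_1 = (1/9)/(1/7 + 1/9) = (1/9)/(16/63) = 7/16,
  π_2 = (1/7)/(1/7 + 1/9) = (1/7)/(16/63) = 9/16.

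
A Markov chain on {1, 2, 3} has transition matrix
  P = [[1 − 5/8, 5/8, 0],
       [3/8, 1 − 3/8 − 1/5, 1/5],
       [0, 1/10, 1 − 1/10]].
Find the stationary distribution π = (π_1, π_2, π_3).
π = (1/6, 5/18, 5/9)

This is a birth-death chain on three states, which satisfies detailed balance: π_1 · P_{12} = π_2 · P_{21} and π_2 · P_{23} = π_3 · P_{32}.
From π_1 · 5/8 = π_2 · 3/8: π_2/π_1 = (5/8)/(3/8) = 5/3.
From π_2 · 1/5 = π_3 · 1/10: π_3/π_2 = (1/5)/(1/10) = 2.
Take π_1 proportional to 1; then unnormalized π = (1, 5/3, 10/3). Normalize by dividing by the sum 6:
  π = (1/6, 5/18, 5/9).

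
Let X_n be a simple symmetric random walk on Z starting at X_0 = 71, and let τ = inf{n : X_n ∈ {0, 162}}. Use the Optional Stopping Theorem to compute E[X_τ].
E[X_τ] = 71

X_n is a martingale and τ is a bounded-mean stopping time (indeed τ is finite a.s. with bounded expectation since the walk is in a bounded region). By the OST, E[X_τ] = E[X_0] = 71. Equivalently: E[X_τ] = 162 · P(hit 162 first) + 0 · P(hit 0 first) = 162 · (71/162) = 71.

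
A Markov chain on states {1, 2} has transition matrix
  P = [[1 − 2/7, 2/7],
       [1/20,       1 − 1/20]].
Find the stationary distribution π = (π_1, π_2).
π_1 = 7/47, π_2 = 40/47

Solve πP = π with π_1 + π_2 = 1. From πP = π: π_1 · (1 − 2/7) + π_2 · 1/20 = π_1 ⇒ π_2 · 1/20 = π_1 · 2/7 ⇒ π_2/π_1 = (2/7)/(1/20) = 40/7. Together with π_1 + π_2 = 1:
  π_1 = (1/20)/(2/7 + 1/20) = (1/20)/(47/140) = 7/47,
  π_2 = (2/7)/(2/7 + 1/20) = (2/7)/(47/140) = 40/47.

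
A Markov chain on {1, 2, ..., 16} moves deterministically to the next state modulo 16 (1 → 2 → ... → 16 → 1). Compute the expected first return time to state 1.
E[T_1 | X_0 = 1] = 16

The chain cycles deterministically, so starting at state 1 it returns in exactly 16 steps. Equivalently, the stationary distribution is uniform π_j = 1/16 for every state j, so by Kac's formula E[T_1] = 1/π_1 = 16.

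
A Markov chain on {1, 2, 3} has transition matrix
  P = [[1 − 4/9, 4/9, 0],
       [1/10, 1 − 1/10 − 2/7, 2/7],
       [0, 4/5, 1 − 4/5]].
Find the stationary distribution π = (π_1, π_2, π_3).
π = (63/443, 280/443, 100/443)

This is a birth-death chain on three states, which satisfies detailed balance: π_1 · P_{12} = π_2 · P_{21} and π_2 · P_{23} = π_3 · P_{32}.
From π_1 · 4/9 = π_2 · 1/10: π_2/π_1 = (4/9)/(1/10) = 40/9.
From π_2 · 2/7 = π_3 · 4/5: π_3/π_2 = (2/7)/(4/5) = 5/14.
Take π_1 proportional to 1; then unnormalized π = (1, 40/9, 100/63). Normalize by dividing by the sum 443/63:
  π = (63/443, 280/443, 100/443).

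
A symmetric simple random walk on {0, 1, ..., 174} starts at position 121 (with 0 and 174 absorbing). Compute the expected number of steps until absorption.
E[τ | X_0 = 121] = 6413

Let v_k = E[τ | X_0 = k]. Boundary: v_0 = v_174 = 0. Recurrence: v_k = 1 + (v_{k-1} + v_{k+1})/2 for 1 ≤ k ≤ 173. The particular solution to v_k − (v_{k-1} + v_{k+1})/2 = 1 is v_k = −k^2. Adding homogeneous solution A + B k and matching boundaries gives v_k = k (174 − k). Substituting k = 121: v_121 = 121 · 53 = 6413.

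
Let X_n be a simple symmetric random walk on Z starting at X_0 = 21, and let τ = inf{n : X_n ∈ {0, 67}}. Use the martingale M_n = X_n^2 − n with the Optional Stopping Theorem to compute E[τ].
E[τ] = 966

M_n = X_n^2 − n is a martingale (since E[X_{n+1}^2 | F_n] = X_n^2 + 1). By OST (τ has finite mean in a bounded region), E[M_τ] = E[M_0] = X_0^2 − 0 = 21^2 = 441. Also E[M_τ] = E[X_τ^2] − E[τ]. The walk exits at 0 or 67, with P(hit 67 first) = 21/67, so E[X_τ^2] = 67^2 · 21/67 + 0 = 1407. Thus E[τ] = E[X_τ^2] − E[M_τ] = 1407 − 441 = 966 = 21(67 − 21) = 966.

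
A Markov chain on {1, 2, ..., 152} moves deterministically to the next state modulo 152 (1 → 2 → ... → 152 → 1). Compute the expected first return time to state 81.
E[T_81 | X_0 = 81] = 152

The chain cycles deterministically, so starting at state 81 it returns in exactly 152 steps. Equivalently, the stationary distribution is uniform π_j = 1/152 for every state j, so by Kac's formula E[T_81] = 1/π_81 = 152.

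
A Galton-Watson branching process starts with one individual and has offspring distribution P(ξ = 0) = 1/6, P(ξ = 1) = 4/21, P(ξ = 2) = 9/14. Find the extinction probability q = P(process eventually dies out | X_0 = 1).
q = 7/27

The pgf is f(s) = 1/6 + 4/21·s + 9/14·s². The extinction probability q is the smallest fixed point of f in [0, 1]. Setting s = f(s):
  9/14·s² + (4/21 − 1)·s + 1/6 = 0
  9/14·s² − (1/6 + 9/14)·s + 1/6 = 0
which factors as (s − 1)·(9/14·s − 1/6) = 0, giving roots s = 1 and s = (1/6)/(9/14) = 7/27.
Mean offspring μ = 4/21 + 2·9/14 = 31/21 > 1 (supercritical), so q < 1. The extinction probability is the smaller root: q = (1/6)/(9/14) = 7/27.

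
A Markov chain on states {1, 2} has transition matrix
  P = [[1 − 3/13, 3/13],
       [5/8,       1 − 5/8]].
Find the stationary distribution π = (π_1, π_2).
π_1 = 65/89, π_2 = 24/89

Solve πP = π with π_1 + π_2 = 1. From πP = π: π_1 · (1 − 3/13) + π_2 · 5/8 = π_1 ⇒ π_2 · 5/8 = π_1 · 3/13 ⇒ π_2/π_1 = (3/13)/(5/8) = 24/65. Together with π_1 + π_2 = 1:
  π_1 = (5/8)/(3/13 + 5/8) = (5/8)/(89/104) = 65/89,
  π_2 = (3/13)/(3/13 + 5/8) = (3/13)/(89/104) = 24/89.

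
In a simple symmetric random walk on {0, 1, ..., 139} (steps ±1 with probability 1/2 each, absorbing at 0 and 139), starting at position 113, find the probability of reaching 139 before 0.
P(hit 139 before 0) = 113/139

Let u_k = P(hit 139 before 0 | start at k). Then u_0 = 0, u_139 = 1, and u_k = u_{k-1}/2 + u_{k+1}/2 for 1 ≤ k ≤ 138. This harmonic recurrence is solved by u_k = k/139, giving u_113 = 113/139.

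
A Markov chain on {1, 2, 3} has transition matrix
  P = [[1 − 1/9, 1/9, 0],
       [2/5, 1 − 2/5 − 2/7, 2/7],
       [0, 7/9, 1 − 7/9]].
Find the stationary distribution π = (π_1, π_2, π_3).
π = (882/1217, 245/1217, 90/1217)

This is a birth-death chain on three states, which satisfies detailed balance: π_1 · P_{12} = π_2 · P_{21} and π_2 · P_{23} = π_3 · P_{32}.
From π_1 · 1/9 = π_2 · 2/5: π_2/π_1 = (1/9)/(2/5) = 5/18.
From π_2 · 2/7 = π_3 · 7/9: π_3/π_2 = (2/7)/(7/9) = 18/49.
Take π_1 proportional to 1; then unnormalized π = (1, 5/18, 5/49). Normalize by dividing by the sum 1217/882:
  π = (882/1217, 245/1217, 90/1217).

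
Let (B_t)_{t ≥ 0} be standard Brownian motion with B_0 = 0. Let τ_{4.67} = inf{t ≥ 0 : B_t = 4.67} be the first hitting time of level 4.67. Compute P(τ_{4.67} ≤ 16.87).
P(τ_{4.67} ≤ 16.87) = 2(1 − Φ(4.67/√16.87)) = 2(1 − Φ(1.1370)) ≈ 0.2555

By the reflection principle for standard BM, P(τ_b ≤ t) = 2 · P(B_t ≥ b). Since B_t ~ N(0, t), P(B_t ≥ 4.67) = 1 − Φ(4.67/√t) = 1 − Φ(4.67/√16.87) = 1 − Φ(1.1370) ≈ 0.12777. Doubling: P(τ_{4.67} ≤ 16.87) ≈ 2 · 0.12777 = 0.25554 ≈ 0.2555.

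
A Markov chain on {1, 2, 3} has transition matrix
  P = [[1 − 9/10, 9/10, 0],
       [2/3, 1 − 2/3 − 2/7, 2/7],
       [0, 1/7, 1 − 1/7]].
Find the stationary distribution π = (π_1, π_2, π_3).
π = (20/101, 27/101, 54/101)

This is a birth-death chain on three states, which satisfies detailed balance: π_1 · P_{12} = π_2 · P_{21} and π_2 · P_{23} = π_3 · P_{32}.
From π_1 · 9/10 = π_2 · 2/3: π_2/π_1 = (9/10)/(2/3) = 27/20.
From π_2 · 2/7 = π_3 · 1/7: π_3/π_2 = (2/7)/(1/7) = 2.
Take π_1 proportional to 1; then unnormalized π = (1, 27/20, 27/10). Normalize by dividing by the sum 101/20:
  π = (20/101, 27/101, 54/101).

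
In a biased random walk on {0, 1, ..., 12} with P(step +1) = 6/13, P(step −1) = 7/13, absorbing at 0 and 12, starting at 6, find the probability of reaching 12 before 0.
P(hit 12 before 0) = (1 − (7/6)^6) / (1 − (7/6)^12) = 46656/164305

Let u_k denote P(reach 12 before 0 | start at k). Boundary: u_0 = 0, u_12 = 1. Recurrence: u_k = 6/13·u_{k+1} + 7/13·u_{k-1} for 1 ≤ k ≤ 11. Try u_k = A + B·r^k with r = q/p = (7/13)/(6/13) = 7/6. Substitution satisfies the recurrence; boundary conditions give:
  u_k = (1 − r^k) / (1 − r^N) = (1 − (7/6)^6) / (1 − (7/6)^12) = 46656/164305.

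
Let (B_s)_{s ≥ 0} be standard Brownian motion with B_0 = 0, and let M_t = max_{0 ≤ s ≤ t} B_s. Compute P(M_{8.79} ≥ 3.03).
P(M_{8.79} ≥ 3.03) = 2·P(B_{8.79} ≥ 3.03) = 2(1 − Φ(3.03/√8.79)) ≈ 0.3068

By the reflection principle for Brownian motion, P(M_t ≥ a) = 2 · P(B_t ≥ a) for a ≥ 0. Since B_t ~ N(0, t), P(B_t ≥ 3.03) = 1 − Φ(3.03/√t) = 1 − Φ(3.03/√8.79) = 1 − Φ(1.0220). So
  P(M_{8.79} ≥ 3.03) = 2(1 − Φ(1.0220)) ≈ 0.3068.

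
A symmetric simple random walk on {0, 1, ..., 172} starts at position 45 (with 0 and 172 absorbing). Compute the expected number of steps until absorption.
E[τ | X_0 = 45] = 5715

Let v_k = E[τ | X_0 = k]. Boundary: v_0 = v_172 = 0. Recurrence: v_k = 1 + (v_{k-1} + v_{k+1})/2 for 1 ≤ k ≤ 171. The particular solution to v_k − (v_{k-1} + v_{k+1})/2 = 1 is v_k = −k^2. Adding homogeneous solution A + B k and matching boundaries gives v_k = k (172 − k). Substituting k = 45: v_45 = 45 · 127 = 5715.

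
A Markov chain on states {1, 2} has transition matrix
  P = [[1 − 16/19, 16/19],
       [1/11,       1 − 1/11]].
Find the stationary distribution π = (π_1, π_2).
π_1 = 19/195, π_2 = 176/195

Solve πP = π with π_1 + π_2 = 1. From πP = π: π_1 · (1 − 16/19) + π_2 · 1/11 = π_1 ⇒ π_2 · 1/11 = π_1 · 16/19 ⇒ π_2/π_1 = (16/19)/(1/11) = 176/19. Together with π_1 + π_2 = 1:
  π_1 = (1/11)/(16/19 + 1/11) = (1/11)/(195/209) = 19/195,
  π_2 = (16/19)/(16/19 + 1/11) = (16/19)/(195/209) = 176/195.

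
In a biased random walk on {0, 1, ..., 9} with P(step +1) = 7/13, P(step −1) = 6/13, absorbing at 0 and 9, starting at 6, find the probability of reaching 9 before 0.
P(hit 9 before 0) = (1 − (6/7)^6) / (1 − (6/7)^9) = 191737/238393

Let u_k denote P(reach 9 before 0 | start at k). Boundary: u_0 = 0, u_9 = 1. Recurrence: u_k = 7/13·u_{k+1} + 6/13·u_{k-1} for 1 ≤ k ≤ 8. Try u_k = A + B·r^k with r = q/p = (6/13)/(7/13) = 6/7. Substitution satisfies the recurrence; boundary conditions give:
  u_k = (1 − r^k) / (1 − r^N) = (1 − (6/7)^6) / (1 − (6/7)^9) = 191737/238393.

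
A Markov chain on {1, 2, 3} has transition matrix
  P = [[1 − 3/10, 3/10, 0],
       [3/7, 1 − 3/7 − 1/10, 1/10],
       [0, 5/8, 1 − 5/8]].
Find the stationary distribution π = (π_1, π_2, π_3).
π = (250/453, 175/453, 28/453)

This is a birth-death chain on three states, which satisfies detailed balance: π_1 · P_{12} = π_2 · P_{21} and π_2 · P_{23} = π_3 · P_{32}.
From π_1 · 3/10 = π_2 · 3/7: π_2/π_1 = (3/10)/(3/7) = 7/10.
From π_2 · 1/10 = π_3 · 5/8: π_3/π_2 = (1/10)/(5/8) = 4/25.
Take π_1 proportional to 1; then unnormalized π = (1, 7/10, 14/125). Normalize by dividing by the sum 453/250:
  π = (250/453, 175/453, 28/453).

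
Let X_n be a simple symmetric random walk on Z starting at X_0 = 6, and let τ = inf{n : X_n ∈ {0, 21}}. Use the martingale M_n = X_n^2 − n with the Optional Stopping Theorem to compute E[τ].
E[τ] = 90

M_n = X_n^2 − n is a martingale (since E[X_{n+1}^2 | F_n] = X_n^2 + 1). By OST (τ has finite mean in a bounded region), E[M_τ] = E[M_0] = X_0^2 − 0 = 6^2 = 36. Also E[M_τ] = E[X_τ^2] − E[τ]. The walk exits at 0 or 21, with P(hit 21 first) = 6/21, so E[X_τ^2] = 21^2 · 6/21 + 0 = 126. Thus E[τ] = E[X_τ^2] − E[M_τ] = 126 − 36 = 90 = 6(21 − 6) = 90.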